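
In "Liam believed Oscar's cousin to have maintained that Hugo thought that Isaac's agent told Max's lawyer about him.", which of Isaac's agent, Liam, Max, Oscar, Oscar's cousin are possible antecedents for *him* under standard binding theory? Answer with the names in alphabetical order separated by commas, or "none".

*him* is a pronoun; Principle B requires it to be free in its binding domain — the clause headed by 'told'.
— Isaac's agent: subject of the clause headed by 'told'; c-commands the pronoun within its binding domain — blocked (Principle B).
— Liam: subject of the matrix clause; c-commands the pronoun but lies outside its binding domain — allowed.
— Max: possessor inside the object DP of the clause headed by 'told'; does not c-command the pronoun — Principle B does not apply; allowed.
— Oscar: possessor inside the subject DP of the clause headed by 'maintained'; does not c-command the pronoun — Principle B does not apply; allowed.
— Oscar's cousin: subject of the clause headed by 'maintained'; c-commands the pronoun but lies outside its binding domain — allowed.

Liam, Max, Oscar, Oscar's cousin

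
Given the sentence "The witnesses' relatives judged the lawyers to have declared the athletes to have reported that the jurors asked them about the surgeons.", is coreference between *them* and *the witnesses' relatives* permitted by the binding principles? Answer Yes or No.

Yes

*them* is a pronoun; Principle B requires it to be free in its binding domain — the clause headed by 'asked'.
— the witnesses' relatives: subject of the matrix clause; c-commands the pronoun but lies outside its binding domain — allowed.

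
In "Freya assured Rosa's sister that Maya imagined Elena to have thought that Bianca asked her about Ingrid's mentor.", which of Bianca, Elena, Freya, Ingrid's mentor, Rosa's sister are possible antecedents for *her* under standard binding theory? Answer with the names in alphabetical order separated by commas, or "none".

Elena, Freya, Rosa's sister

*her* is a pronoun; Principle B requires it to be free in its binding domain — the clause headed by 'asked'.
— Bianca: subject of the clause headed by 'asked'; c-commands the pronoun within its binding domain — blocked (Principle B).
— Elena: subject of the clause headed by 'thought'; c-commands the pronoun but lies outside its binding domain — allowed.
— Freya: subject of the matrix clause; c-commands the pronoun but lies outside its binding domain — allowed.
— Ingrid's mentor: second object of the clause headed by 'asked'; is c-commanded by the pronoun; coreference would bind this R-expression — blocked (Principle C).
— Rosa's sister: object of the matrix clause; c-commands the pronoun but lies outside its binding domain — allowed.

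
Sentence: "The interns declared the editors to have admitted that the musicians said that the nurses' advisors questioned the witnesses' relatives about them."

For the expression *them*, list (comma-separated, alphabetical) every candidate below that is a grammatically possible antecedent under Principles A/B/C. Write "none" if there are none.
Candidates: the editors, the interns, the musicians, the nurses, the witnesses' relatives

*them* is a pronoun; Principle B requires it to be free in its binding domain — the clause headed by 'questioned'.
— the editors: subject of the clause headed by 'admitted'; c-commands the pronoun but lies outside its binding domain — allowed.
— the interns: subject of the matrix clause; c-commands the pronoun but lies outside its binding domain — allowed.
— the musicians: subject of the clause headed by 'said'; c-commands the pronoun but lies outside its binding domain — allowed.
— the nurses: possessor inside the subject DP of the clause headed by 'questioned'; does not c-command the pronoun — Principle B does not apply; allowed.
— the witnesses' relatives: object of the clause headed by 'questioned'; c-commands the pronoun within its binding domain — blocked (Principle B).

the editors, the interns, the musicians, the nurses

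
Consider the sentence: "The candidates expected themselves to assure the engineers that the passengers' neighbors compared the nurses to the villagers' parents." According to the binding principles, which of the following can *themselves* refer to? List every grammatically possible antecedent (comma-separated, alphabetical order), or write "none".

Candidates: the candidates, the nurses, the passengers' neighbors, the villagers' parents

*themselves* is a reflexive; Principle A requires it to be bound within its binding domain — the matrix clause.
— the candidates: subject of the matrix clause; c-commands the reflexive within its binding domain — allowed (Principle A).
— the nurses: object of the clause headed by 'compared'; does not c-command the reflexive — cannot bind it (Principle A).
— the passengers' neighbors: subject of the clause headed by 'compared'; does not c-command the reflexive — cannot bind it (Principle A).
— the villagers' parents: second object of the clause headed by 'compared'; does not c-command the reflexive — cannot bind it (Principle A).

the candidates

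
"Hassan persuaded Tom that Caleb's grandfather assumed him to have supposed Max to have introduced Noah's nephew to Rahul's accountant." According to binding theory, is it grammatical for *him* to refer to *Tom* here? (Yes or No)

Yes

*Tom* is an R-expression; Principle C requires it to be free (not bound by any c-commanding expression).
— him: subject of the clause headed by 'supposed'; the pronoun does not c-command the R-expression — coreference allowed.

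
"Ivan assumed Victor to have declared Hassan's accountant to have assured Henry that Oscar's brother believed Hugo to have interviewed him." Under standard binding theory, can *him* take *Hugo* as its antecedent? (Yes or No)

No

*him* is a pronoun; Principle B requires it to be free in its binding domain — the clause headed by 'interviewed'.
— Hugo: subject of the clause headed by 'interviewed'; c-commands the pronoun within its binding domain — blocked (Principle B).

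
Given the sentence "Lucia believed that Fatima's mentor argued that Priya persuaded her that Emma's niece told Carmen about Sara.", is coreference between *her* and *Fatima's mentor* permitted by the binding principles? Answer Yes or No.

*her* is a pronoun; Principle B requires it to be free in its binding domain — the clause headed by 'persuaded'.
— Fatima's mentor: subject of the clause headed by 'argued'; c-commands the pronoun but lies outside its binding domain — allowed.

Yes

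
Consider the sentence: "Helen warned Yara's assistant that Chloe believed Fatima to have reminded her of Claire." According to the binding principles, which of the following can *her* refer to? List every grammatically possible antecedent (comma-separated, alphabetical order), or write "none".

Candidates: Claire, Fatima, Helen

Helen

*her* is a pronoun; Principle B requires it to be free in its binding domain — the clause headed by 'reminded'.
— Claire: second object of the clause headed by 'reminded'; is c-commanded by the pronoun; coreference would bind this R-expression — blocked (Principle C).
— Fatima: subject of the clause headed by 'reminded'; c-commands the pronoun within its binding domain — blocked (Principle B).
— Helen: subject of the matrix clause; c-commands the pronoun but lies outside its binding domain — allowed.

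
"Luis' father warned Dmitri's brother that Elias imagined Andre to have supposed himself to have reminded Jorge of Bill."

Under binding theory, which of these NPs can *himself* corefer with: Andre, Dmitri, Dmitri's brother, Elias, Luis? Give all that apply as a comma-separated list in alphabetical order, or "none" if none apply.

Andre

*himself* is a reflexive; Principle A requires it to be bound within its binding domain — the clause headed by 'supposed'.
— Andre: subject of the clause headed by 'supposed'; c-commands the reflexive within its binding domain — allowed (Principle A).
— Dmitri: possessor inside the object DP of the matrix clause; does not c-command the reflexive — cannot bind it (Principle A).
— Dmitri's brother: object of the matrix clause; c-commands the reflexive but lies outside its binding domain — cannot bind it (Principle A).
— Elias: subject of the clause headed by 'imagined'; c-commands the reflexive but lies outside its binding domain — cannot bind it (Principle A).
— Luis: possessor inside the subject DP of the matrix clause; does not c-command the reflexive — cannot bind it (Principle A).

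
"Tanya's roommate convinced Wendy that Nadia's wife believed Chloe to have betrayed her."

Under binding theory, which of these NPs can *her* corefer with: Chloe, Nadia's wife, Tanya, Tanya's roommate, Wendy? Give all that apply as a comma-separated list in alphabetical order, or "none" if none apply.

*her* is a pronoun; Principle B requires it to be free in its binding domain — the clause headed by 'betrayed'.
— Chloe: subject of the clause headed by 'betrayed'; c-commands the pronoun within its binding domain — blocked (Principle B).
— Nadia's wife: subject of the clause headed by 'believed'; c-commands the pronoun but lies outside its binding domain — allowed.
— Tanya: possessor inside the subject DP of the matrix clause; does not c-command the pronoun — Principle B does not apply; allowed.
— Tanya's roommate: subject of the matrix clause; c-commands the pronoun but lies outside its binding domain — allowed.
— Wendy: object of the matrix clause; c-commands the pronoun but lies outside its binding domain — allowed.

Nadia's wife, Tanya, Tanya's roommate, Wendy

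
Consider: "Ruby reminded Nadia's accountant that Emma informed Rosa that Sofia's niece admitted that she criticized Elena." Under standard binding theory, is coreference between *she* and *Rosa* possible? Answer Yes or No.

Yes

*Rosa* is an R-expression; Principle C requires it to be free (not bound by any c-commanding expression).
— she: subject of the clause headed by 'criticized'; the pronoun does not c-command the R-expression — coreference allowed.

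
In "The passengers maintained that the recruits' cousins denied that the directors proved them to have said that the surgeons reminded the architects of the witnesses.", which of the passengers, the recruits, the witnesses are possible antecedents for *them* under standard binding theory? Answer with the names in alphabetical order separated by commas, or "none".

the passengers, the recruits

*them* is a pronoun; Principle B requires it to be free in its binding domain — the clause headed by 'proved'.
— the passengers: subject of the matrix clause; c-commands the pronoun but lies outside its binding domain — allowed.
— the recruits: possessor inside the subject DP of the clause headed by 'denied'; does not c-command the pronoun — Principle B does not apply; allowed.
— the witnesses: second object of the clause headed by 'reminded'; is c-commanded by the pronoun; coreference would bind this R-expression — blocked (Principle C).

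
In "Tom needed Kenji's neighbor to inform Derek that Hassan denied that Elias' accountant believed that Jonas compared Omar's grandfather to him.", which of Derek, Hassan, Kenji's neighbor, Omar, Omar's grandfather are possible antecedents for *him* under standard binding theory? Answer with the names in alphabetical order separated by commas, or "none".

Derek, Hassan, Kenji's neighbor, Omar

*him* is a pronoun; Principle B requires it to be free in its binding domain — the clause headed by 'compared'.
— Derek: object of the clause headed by 'inform'; c-commands the pronoun but lies outside its binding domain — allowed.
— Hassan: subject of the clause headed by 'denied'; c-commands the pronoun but lies outside its binding domain — allowed.
— Kenji's neighbor: subject of the clause headed by 'inform'; c-commands the pronoun but lies outside its binding domain — allowed.
— Omar: possessor inside the object DP of the clause headed by 'compared'; does not c-command the pronoun — Principle B does not apply; allowed.
— Omar's grandfather: object of the clause headed by 'compared'; c-commands the pronoun within its binding domain — blocked (Principle B).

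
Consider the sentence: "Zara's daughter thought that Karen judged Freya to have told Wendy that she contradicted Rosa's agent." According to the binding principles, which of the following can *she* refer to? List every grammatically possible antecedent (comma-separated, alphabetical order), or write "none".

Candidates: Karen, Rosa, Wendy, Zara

Karen, Wendy, Zara

*she* is a pronoun; Principle B requires it to be free in its binding domain — the clause headed by 'contradicted'.
— Karen: subject of the clause headed by 'judged'; c-commands the pronoun but lies outside its binding domain — allowed.
— Rosa: possessor inside the object DP of the clause headed by 'contradicted'; is c-commanded by the pronoun; coreference would bind this R-expression — blocked (Principle C).
— Wendy: object of the clause headed by 'told'; c-commands the pronoun but lies outside its binding domain — allowed.
— Zara: possessor inside the subject DP of the matrix clause; does not c-command the pronoun — Principle B does not apply; allowed.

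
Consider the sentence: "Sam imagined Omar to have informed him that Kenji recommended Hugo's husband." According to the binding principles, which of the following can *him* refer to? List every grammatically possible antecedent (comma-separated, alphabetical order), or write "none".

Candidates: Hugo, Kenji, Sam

*him* is a pronoun; Principle B requires it to be free in its binding domain — the clause headed by 'informed'.
— Hugo: possessor inside the object DP of the clause headed by 'recommended'; is c-commanded by the pronoun; coreference would bind this R-expression — blocked (Principle C).
— Kenji: subject of the clause headed by 'recommended'; is c-commanded by the pronoun; coreference would bind this R-expression — blocked (Principle C).
— Sam: subject of the matrix clause; c-commands the pronoun but lies outside its binding domain — allowed.

Sam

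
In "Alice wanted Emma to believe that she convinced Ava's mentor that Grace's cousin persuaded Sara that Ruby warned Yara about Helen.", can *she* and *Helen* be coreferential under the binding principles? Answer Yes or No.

*Helen* is an R-expression; Principle C requires it to be free (not bound by any c-commanding expression).
— she: subject of the clause headed by 'convinced'; the pronoun c-commands the R-expression — coreference blocked (Principle C).

No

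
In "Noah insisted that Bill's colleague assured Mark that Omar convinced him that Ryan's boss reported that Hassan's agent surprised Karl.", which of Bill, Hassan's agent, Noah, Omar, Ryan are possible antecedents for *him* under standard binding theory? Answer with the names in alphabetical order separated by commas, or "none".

Bill, Noah

*him* is a pronoun; Principle B requires it to be free in its binding domain — the clause headed by 'convinced'.
— Bill: possessor inside the subject DP of the clause headed by 'assured'; does not c-command the pronoun — Principle B does not apply; allowed.
— Hassan's agent: subject of the clause headed by 'surprised'; is c-commanded by the pronoun; coreference would bind this R-expression — blocked (Principle C).
— Noah: subject of the matrix clause; c-commands the pronoun but lies outside its binding domain — allowed.
— Omar: subject of the clause headed by 'convinced'; c-commands the pronoun within its binding domain — blocked (Principle B).
— Ryan: possessor inside the subject DP of the clause headed by 'reported'; is c-commanded by the pronoun; coreference would bind this R-expression — blocked (Principle C).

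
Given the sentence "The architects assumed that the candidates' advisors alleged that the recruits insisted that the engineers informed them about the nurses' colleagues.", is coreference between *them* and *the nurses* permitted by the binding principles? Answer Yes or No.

No

*them* is a pronoun; Principle B requires it to be free in its binding domain — the clause headed by 'informed'.
— the nurses: possessor inside the second object DP of the clause headed by 'informed'; is c-commanded by the pronoun; coreference would bind this R-expression — blocked (Principle C).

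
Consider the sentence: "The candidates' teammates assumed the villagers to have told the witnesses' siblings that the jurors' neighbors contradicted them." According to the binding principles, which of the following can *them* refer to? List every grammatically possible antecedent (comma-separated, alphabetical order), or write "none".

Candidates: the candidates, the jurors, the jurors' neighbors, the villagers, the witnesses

*them* is a pronoun; Principle B requires it to be free in its binding domain — the clause headed by 'contradicted'.
— the candidates: possessor inside the subject DP of the matrix clause; does not c-command the pronoun — Principle B does not apply; allowed.
— the jurors: possessor inside the subject DP of the clause headed by 'contradicted'; does not c-command the pronoun — Principle B does not apply; allowed.
— the jurors' neighbors: subject of the clause headed by 'contradicted'; c-commands the pronoun within its binding domain — blocked (Principle B).
— the villagers: subject of the clause headed by 'told'; c-commands the pronoun but lies outside its binding domain — allowed.
— the witnesses: possessor inside the object DP of the clause headed by 'told'; does not c-command the pronoun — Principle B does not apply; allowed.

the candidates, the jurors, the villagers, the witnesses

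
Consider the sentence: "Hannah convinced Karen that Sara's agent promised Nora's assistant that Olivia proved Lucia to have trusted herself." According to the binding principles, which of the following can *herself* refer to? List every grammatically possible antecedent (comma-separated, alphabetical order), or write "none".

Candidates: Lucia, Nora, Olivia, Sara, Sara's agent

*herself* is a reflexive; Principle A requires it to be bound within its binding domain — the clause headed by 'trusted'.
— Lucia: subject of the clause headed by 'trusted'; c-commands the reflexive within its binding domain — allowed (Principle A).
— Nora: possessor inside the object DP of the clause headed by 'promised'; does not c-command the reflexive — cannot bind it (Principle A).
— Olivia: subject of the clause headed by 'proved'; c-commands the reflexive but lies outside its binding domain — cannot bind it (Principle A).
— Sara: possessor inside the subject DP of the clause headed by 'promised'; does not c-command the reflexive — cannot bind it (Principle A).
— Sara's agent: subject of the clause headed by 'promised'; c-commands the reflexive but lies outside its binding domain — cannot bind it (Principle A).

Lucia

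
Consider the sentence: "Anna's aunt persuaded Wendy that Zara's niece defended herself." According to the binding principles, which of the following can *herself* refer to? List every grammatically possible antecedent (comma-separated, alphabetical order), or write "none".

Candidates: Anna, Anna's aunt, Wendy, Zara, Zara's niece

*herself* is a reflexive; Principle A requires it to be bound within its binding domain — the clause headed by 'defended'.
— Anna: possessor inside the subject DP of the matrix clause; does not c-command the reflexive — cannot bind it (Principle A).
— Anna's aunt: subject of the matrix clause; c-commands the reflexive but lies outside its binding domain — cannot bind it (Principle A).
— Wendy: object of the matrix clause; c-commands the reflexive but lies outside its binding domain — cannot bind it (Principle A).
— Zara: possessor inside the subject DP of the clause headed by 'defended'; does not c-command the reflexive — cannot bind it (Principle A).
— Zara's niece: subject of the clause headed by 'defended'; c-commands the reflexive within its binding domain — allowed (Principle A).

Zara's niece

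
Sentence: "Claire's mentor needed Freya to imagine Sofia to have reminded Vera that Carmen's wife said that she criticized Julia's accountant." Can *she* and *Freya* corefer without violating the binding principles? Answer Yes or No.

*Freya* is an R-expression; Principle C requires it to be free (not bound by any c-commanding expression).
— she: subject of the clause headed by 'criticized'; the pronoun does not c-command the R-expression — coreference allowed.

Yes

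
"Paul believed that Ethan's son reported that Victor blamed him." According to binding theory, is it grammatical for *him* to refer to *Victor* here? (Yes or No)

No

*Victor* is an R-expression; Principle C requires it to be free (not bound by any c-commanding expression).
— him: object of the clause headed by 'blamed'; the R-expression locally c-commands the pronoun — coreference blocked (Principle B on the pronoun).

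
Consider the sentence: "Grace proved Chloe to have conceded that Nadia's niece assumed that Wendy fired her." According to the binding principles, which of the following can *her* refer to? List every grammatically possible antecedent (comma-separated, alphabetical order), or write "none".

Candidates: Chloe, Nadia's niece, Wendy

Chloe, Nadia's niece

*her* is a pronoun; Principle B requires it to be free in its binding domain — the clause headed by 'fired'.
— Chloe: subject of the clause headed by 'conceded'; c-commands the pronoun but lies outside its binding domain — allowed.
— Nadia's niece: subject of the clause headed by 'assumed'; c-commands the pronoun but lies outside its binding domain — allowed.
— Wendy: subject of the clause headed by 'fired'; c-commands the pronoun within its binding domain — blocked (Principle B).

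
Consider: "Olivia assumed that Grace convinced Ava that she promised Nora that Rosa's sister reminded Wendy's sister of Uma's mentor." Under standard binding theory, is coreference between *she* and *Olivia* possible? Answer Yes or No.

Yes

*Olivia* is an R-expression; Principle C requires it to be free (not bound by any c-commanding expression).
— she: subject of the clause headed by 'promised'; the pronoun does not c-command the R-expression — coreference allowed.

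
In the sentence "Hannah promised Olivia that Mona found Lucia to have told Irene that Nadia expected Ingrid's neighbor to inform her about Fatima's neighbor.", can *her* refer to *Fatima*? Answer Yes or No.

*her* is a pronoun; Principle B requires it to be free in its binding domain — the clause headed by 'inform'.
— Fatima: possessor inside the second object DP of the clause headed by 'inform'; is c-commanded by the pronoun; coreference would bind this R-expression — blocked (Principle C).

No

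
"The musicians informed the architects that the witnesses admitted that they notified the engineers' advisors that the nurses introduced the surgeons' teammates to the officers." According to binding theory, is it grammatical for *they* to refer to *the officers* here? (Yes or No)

*the officers* is an R-expression; Principle C requires it to be free (not bound by any c-commanding expression).
— they: subject of the clause headed by 'notified'; the pronoun c-commands the R-expression — coreference blocked (Principle C).

No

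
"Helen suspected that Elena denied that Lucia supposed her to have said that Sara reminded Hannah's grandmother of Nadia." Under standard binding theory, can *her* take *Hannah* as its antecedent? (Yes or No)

No

*her* is a pronoun; Principle B requires it to be free in its binding domain — the clause headed by 'supposed'.
— Hannah: possessor inside the object DP of the clause headed by 'reminded'; is c-commanded by the pronoun; coreference would bind this R-expression — blocked (Principle C).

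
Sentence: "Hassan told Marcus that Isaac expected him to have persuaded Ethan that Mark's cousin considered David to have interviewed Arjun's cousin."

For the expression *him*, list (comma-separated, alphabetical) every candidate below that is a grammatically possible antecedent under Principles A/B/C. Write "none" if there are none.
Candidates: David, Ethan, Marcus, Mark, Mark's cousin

*him* is a pronoun; Principle B requires it to be free in its binding domain — the clause headed by 'expected'.
— David: subject of the clause headed by 'interviewed'; is c-commanded by the pronoun; coreference would bind this R-expression — blocked (Principle C).
— Ethan: object of the clause headed by 'persuaded'; is c-commanded by the pronoun; coreference would bind this R-expression — blocked (Principle C).
— Marcus: object of the matrix clause; c-commands the pronoun but lies outside its binding domain — allowed.
— Mark: possessor inside the subject DP of the clause headed by 'considered'; is c-commanded by the pronoun; coreference would bind this R-expression — blocked (Principle C).
— Mark's cousin: subject of the clause headed by 'considered'; is c-commanded by the pronoun; coreference would bind this R-expression — blocked (Principle C).

Marcus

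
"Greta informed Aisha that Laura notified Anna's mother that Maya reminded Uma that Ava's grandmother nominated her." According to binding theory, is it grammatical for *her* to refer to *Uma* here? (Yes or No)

*Uma* is an R-expression; Principle C requires it to be free (not bound by any c-commanding expression).
— her: object of the clause headed by 'nominated'; the pronoun does not c-command the R-expression — coreference allowed.

Yes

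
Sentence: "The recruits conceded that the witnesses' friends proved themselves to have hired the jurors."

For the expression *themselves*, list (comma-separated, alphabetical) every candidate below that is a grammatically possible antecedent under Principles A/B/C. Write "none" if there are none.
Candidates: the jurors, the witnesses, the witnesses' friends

*themselves* is a reflexive; Principle A requires it to be bound within its binding domain — the clause headed by 'proved'.
— the jurors: object of the clause headed by 'hired'; does not c-command the reflexive — cannot bind it (Principle A).
— the witnesses: possessor inside the subject DP of the clause headed by 'proved'; does not c-command the reflexive — cannot bind it (Principle A).
— the witnesses' friends: subject of the clause headed by 'proved'; c-commands the reflexive within its binding domain — allowed (Principle A).

the witnesses' friends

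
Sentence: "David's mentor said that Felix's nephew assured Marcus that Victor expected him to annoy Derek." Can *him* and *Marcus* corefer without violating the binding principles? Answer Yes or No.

Yes

*Marcus* is an R-expression; Principle C requires it to be free (not bound by any c-commanding expression).
— him: subject of the clause headed by 'annoy'; the pronoun does not c-command the R-expression — coreference allowed.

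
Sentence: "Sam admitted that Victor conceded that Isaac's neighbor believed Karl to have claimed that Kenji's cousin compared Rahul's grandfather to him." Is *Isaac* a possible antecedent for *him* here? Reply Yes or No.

Yes

*him* is a pronoun; Principle B requires it to be free in its binding domain — the clause headed by 'compared'.
— Isaac: possessor inside the subject DP of the clause headed by 'believed'; does not c-command the pronoun — Principle B does not apply; allowed.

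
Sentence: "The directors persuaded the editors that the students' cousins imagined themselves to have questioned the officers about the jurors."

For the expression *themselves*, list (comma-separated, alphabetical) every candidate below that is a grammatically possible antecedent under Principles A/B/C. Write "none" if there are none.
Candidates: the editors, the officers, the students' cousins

*themselves* is a reflexive; Principle A requires it to be bound within its binding domain — the clause headed by 'imagined'.
— the editors: object of the matrix clause; c-commands the reflexive but lies outside its binding domain — cannot bind it (Principle A).
— the officers: object of the clause headed by 'questioned'; does not c-command the reflexive — cannot bind it (Principle A).
— the students' cousins: subject of the clause headed by 'imagined'; c-commands the reflexive within its binding domain — allowed (Principle A).

the students' cousins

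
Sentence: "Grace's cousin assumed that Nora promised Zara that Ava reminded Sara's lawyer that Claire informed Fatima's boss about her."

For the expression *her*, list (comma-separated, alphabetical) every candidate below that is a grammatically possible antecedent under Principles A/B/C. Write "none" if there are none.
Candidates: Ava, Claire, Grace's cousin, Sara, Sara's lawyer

Ava, Grace's cousin, Sara, Sara's lawyer

*her* is a pronoun; Principle B requires it to be free in its binding domain — the clause headed by 'informed'.
— Ava: subject of the clause headed by 'reminded'; c-commands the pronoun but lies outside its binding domain — allowed.
— Claire: subject of the clause headed by 'informed'; c-commands the pronoun within its binding domain — blocked (Principle B).
— Grace's cousin: subject of the matrix clause; c-commands the pronoun but lies outside its binding domain — allowed.
— Sara: possessor inside the object DP of the clause headed by 'reminded'; does not c-command the pronoun — Principle B does not apply; allowed.
— Sara's lawyer: object of the clause headed by 'reminded'; c-commands the pronoun but lies outside its binding domain — allowed.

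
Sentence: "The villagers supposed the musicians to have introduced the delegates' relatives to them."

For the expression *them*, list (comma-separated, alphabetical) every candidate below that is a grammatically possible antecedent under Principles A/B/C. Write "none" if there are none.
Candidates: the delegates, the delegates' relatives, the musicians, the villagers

*them* is a pronoun; Principle B requires it to be free in its binding domain — the clause headed by 'introduced'.
— the delegates: possessor inside the object DP of the clause headed by 'introduced'; does not c-command the pronoun — Principle B does not apply; allowed.
— the delegates' relatives: object of the clause headed by 'introduced'; c-commands the pronoun within its binding domain — blocked (Principle B).
— the musicians: subject of the clause headed by 'introduced'; c-commands the pronoun within its binding domain — blocked (Principle B).
— the villagers: subject of the matrix clause; c-commands the pronoun but lies outside its binding domain — allowed.

the delegates, the villagers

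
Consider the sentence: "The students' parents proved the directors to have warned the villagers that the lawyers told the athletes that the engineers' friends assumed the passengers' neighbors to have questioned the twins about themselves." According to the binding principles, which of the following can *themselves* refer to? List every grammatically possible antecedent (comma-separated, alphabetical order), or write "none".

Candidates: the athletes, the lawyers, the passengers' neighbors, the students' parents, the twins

*themselves* is a reflexive; Principle A requires it to be bound within its binding domain — the clause headed by 'questioned'.
— the athletes: object of the clause headed by 'told'; c-commands the reflexive but lies outside its binding domain — cannot bind it (Principle A).
— the lawyers: subject of the clause headed by 'told'; c-commands the reflexive but lies outside its binding domain — cannot bind it (Principle A).
— the passengers' neighbors: subject of the clause headed by 'questioned'; c-commands the reflexive within its binding domain — allowed (Principle A).
— the students' parents: subject of the matrix clause; c-commands the reflexive but lies outside its binding domain — cannot bind it (Principle A).
— the twins: object of the clause headed by 'questioned'; c-commands the reflexive within its binding domain — allowed (Principle A).

the passengers' neighbors, the twins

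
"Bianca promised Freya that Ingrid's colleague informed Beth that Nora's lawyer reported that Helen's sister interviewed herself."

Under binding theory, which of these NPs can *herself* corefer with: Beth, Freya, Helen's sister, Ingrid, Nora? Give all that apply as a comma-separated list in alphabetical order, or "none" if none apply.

Helen's sister

*herself* is a reflexive; Principle A requires it to be bound within its binding domain — the clause headed by 'interviewed'.
— Beth: object of the clause headed by 'informed'; c-commands the reflexive but lies outside its binding domain — cannot bind it (Principle A).
— Freya: object of the matrix clause; c-commands the reflexive but lies outside its binding domain — cannot bind it (Principle A).
— Helen's sister: subject of the clause headed by 'interviewed'; c-commands the reflexive within its binding domain — allowed (Principle A).
— Ingrid: possessor inside the subject DP of the clause headed by 'informed'; does not c-command the reflexive — cannot bind it (Principle A).
— Nora: possessor inside the subject DP of the clause headed by 'reported'; does not c-command the reflexive — cannot bind it (Principle A).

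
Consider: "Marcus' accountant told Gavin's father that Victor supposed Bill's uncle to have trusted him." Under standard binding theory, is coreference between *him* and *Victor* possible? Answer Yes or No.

*Victor* is an R-expression; Principle C requires it to be free (not bound by any c-commanding expression).
— him: object of the clause headed by 'trusted'; the pronoun does not c-command the R-expression — coreference allowed.

Yes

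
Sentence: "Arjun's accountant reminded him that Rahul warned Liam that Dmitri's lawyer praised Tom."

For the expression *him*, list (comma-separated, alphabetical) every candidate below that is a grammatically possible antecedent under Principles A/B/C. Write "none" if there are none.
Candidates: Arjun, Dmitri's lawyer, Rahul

*him* is a pronoun; Principle B requires it to be free in its binding domain — the matrix clause.
— Arjun: possessor inside the subject DP of the matrix clause; does not c-command the pronoun — Principle B does not apply; allowed.
— Dmitri's lawyer: subject of the clause headed by 'praised'; is c-commanded by the pronoun; coreference would bind this R-expression — blocked (Principle C).
— Rahul: subject of the clause headed by 'warned'; is c-commanded by the pronoun; coreference would bind this R-expression — blocked (Principle C).

Arjun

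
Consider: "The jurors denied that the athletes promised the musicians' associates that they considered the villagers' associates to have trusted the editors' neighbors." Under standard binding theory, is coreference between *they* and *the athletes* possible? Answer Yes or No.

Yes

*the athletes* is an R-expression; Principle C requires it to be free (not bound by any c-commanding expression).
— they: subject of the clause headed by 'considered'; the pronoun does not c-command the R-expression — coreference allowed.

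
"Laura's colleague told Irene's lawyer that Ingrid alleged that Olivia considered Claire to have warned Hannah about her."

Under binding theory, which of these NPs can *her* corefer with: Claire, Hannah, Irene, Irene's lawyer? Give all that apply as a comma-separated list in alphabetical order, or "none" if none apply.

*her* is a pronoun; Principle B requires it to be free in its binding domain — the clause headed by 'warned'.
— Claire: subject of the clause headed by 'warned'; c-commands the pronoun within its binding domain — blocked (Principle B).
— Hannah: object of the clause headed by 'warned'; c-commands the pronoun within its binding domain — blocked (Principle B).
— Irene: possessor inside the object DP of the matrix clause; does not c-command the pronoun — Principle B does not apply; allowed.
— Irene's lawyer: object of the matrix clause; c-commands the pronoun but lies outside its binding domain — allowed.

Irene, Irene's lawyer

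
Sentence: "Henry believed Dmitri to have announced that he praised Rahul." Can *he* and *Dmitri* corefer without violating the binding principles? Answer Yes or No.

*Dmitri* is an R-expression; Principle C requires it to be free (not bound by any c-commanding expression).
— he: subject of the clause headed by 'praised'; the pronoun does not c-command the R-expression — coreference allowed.

Yes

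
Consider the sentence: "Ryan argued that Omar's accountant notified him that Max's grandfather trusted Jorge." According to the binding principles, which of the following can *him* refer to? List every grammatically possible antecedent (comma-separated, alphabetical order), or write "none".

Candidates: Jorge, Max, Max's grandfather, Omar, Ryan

Omar, Ryan

*him* is a pronoun; Principle B requires it to be free in its binding domain — the clause headed by 'notified'.
— Jorge: object of the clause headed by 'trusted'; is c-commanded by the pronoun; coreference would bind this R-expression — blocked (Principle C).
— Max: possessor inside the subject DP of the clause headed by 'trusted'; is c-commanded by the pronoun; coreference would bind this R-expression — blocked (Principle C).
— Max's grandfather: subject of the clause headed by 'trusted'; is c-commanded by the pronoun; coreference would bind this R-expression — blocked (Principle C).
— Omar: possessor inside the subject DP of the clause headed by 'notified'; does not c-command the pronoun — Principle B does not apply; allowed.
— Ryan: subject of the matrix clause; c-commands the pronoun but lies outside its binding domain — allowed.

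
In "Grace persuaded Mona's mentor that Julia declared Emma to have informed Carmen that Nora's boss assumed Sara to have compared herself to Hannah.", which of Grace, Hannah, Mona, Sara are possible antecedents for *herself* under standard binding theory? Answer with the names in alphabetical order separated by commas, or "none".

Sara

*herself* is a reflexive; Principle A requires it to be bound within its binding domain — the clause headed by 'compared'.
— Grace: subject of the matrix clause; c-commands the reflexive but lies outside its binding domain — cannot bind it (Principle A).
— Hannah: second object of the clause headed by 'compared'; does not c-command the reflexive — cannot bind it (Principle A).
— Mona: possessor inside the object DP of the matrix clause; does not c-command the reflexive — cannot bind it (Principle A).
— Sara: subject of the clause headed by 'compared'; c-commands the reflexive within its binding domain — allowed (Principle A).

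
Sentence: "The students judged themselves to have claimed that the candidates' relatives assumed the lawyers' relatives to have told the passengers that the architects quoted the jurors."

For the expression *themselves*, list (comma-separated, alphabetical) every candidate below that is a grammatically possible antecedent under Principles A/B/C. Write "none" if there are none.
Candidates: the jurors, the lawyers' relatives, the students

*themselves* is a reflexive; Principle A requires it to be bound within its binding domain — the matrix clause.
— the jurors: object of the clause headed by 'quoted'; does not c-command the reflexive — cannot bind it (Principle A).
— the lawyers' relatives: subject of the clause headed by 'told'; does not c-command the reflexive — cannot bind it (Principle A).
— the students: subject of the matrix clause; c-commands the reflexive within its binding domain — allowed (Principle A).

the students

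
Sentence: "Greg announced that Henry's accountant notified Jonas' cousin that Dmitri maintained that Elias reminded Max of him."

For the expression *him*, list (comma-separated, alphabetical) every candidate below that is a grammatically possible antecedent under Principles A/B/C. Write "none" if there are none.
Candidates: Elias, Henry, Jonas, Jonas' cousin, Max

Henry, Jonas, Jonas' cousin

*him* is a pronoun; Principle B requires it to be free in its binding domain — the clause headed by 'reminded'.
— Elias: subject of the clause headed by 'reminded'; c-commands the pronoun within its binding domain — blocked (Principle B).
— Henry: possessor inside the subject DP of the clause headed by 'notified'; does not c-command the pronoun — Principle B does not apply; allowed.
— Jonas: possessor inside the object DP of the clause headed by 'notified'; does not c-command the pronoun — Principle B does not apply; allowed.
— Jonas' cousin: object of the clause headed by 'notified'; c-commands the pronoun but lies outside its binding domain — allowed.
— Max: object of the clause headed by 'reminded'; c-commands the pronoun within its binding domain — blocked (Principle B).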